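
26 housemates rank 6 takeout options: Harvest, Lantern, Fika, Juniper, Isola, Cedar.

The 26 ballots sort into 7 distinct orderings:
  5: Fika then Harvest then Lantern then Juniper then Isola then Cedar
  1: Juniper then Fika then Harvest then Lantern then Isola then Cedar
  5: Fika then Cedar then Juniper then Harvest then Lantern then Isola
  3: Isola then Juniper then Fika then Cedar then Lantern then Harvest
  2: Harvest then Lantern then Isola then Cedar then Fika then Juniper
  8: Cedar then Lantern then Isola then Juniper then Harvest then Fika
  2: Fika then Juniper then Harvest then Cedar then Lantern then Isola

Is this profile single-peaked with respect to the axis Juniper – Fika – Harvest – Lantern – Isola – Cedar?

no

Axis positions: Juniper=1, Fika=2, Harvest=3, Lantern=4, Isola=5, Cedar=6.
Faction 1 (peak Fika at position 2): ranking walks positions 2-3-4-1-5-6, expanding outward from the peak — single-peaked.
Faction 2 (peak Juniper at position 1): ranking walks positions 1-2-3-4-5-6, expanding outward from the peak — single-peaked.
Faction 3: ranking walks positions 2-6-1-3-4-5; Cedar is ranked above Harvest even though Harvest lies between Cedar and the peak Fika on the axis — preferences dip and rise again. Not single-peaked.
Faction 4: ranking walks positions 5-1-2-6-4-3; Juniper is ranked above Lantern even though Lantern lies between Juniper and the peak Isola on the axis — preferences dip and rise again. Not single-peaked.
Faction 5 (peak Harvest at position 3): ranking walks positions 3-4-5-6-2-1, expanding outward from the peak — single-peaked.
Faction 6: ranking walks positions 6-4-5-1-3-2; Lantern is ranked above Isola even though Isola lies between Lantern and the peak Cedar on the axis — preferences dip and rise again. Not single-peaked.
Faction 7: ranking walks positions 2-1-3-6-4-5; Cedar is ranked above Lantern even though Lantern lies between Cedar and the peak Fika on the axis — preferences dip and rise again. Not single-peaked.
Faction 3 violates single-peakedness, so the profile is not single-peaked on this axis.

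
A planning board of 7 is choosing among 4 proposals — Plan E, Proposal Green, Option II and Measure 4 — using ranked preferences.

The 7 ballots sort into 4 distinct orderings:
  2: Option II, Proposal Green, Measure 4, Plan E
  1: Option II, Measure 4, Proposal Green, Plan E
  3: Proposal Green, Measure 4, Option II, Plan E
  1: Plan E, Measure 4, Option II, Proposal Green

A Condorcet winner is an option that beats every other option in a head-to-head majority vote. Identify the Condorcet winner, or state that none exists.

Pairwise majorities:
Plan E vs Proposal Green: 1 for Plan E, 6 for Proposal Green — Proposal Green by 6–1.
Plan E vs Option II: Plan E is ranked higher on 1 ballot, Option II on 6. Option II wins 6–1.
Plan E vs Measure 4: Plan E is ranked higher on 1 ballot, Measure 4 on 6. Measure 4 wins 6–1.
Proposal Green vs Option II: 3 to 4, Option II.
Proposal Green vs Measure 4: 2+3 = 5 for Proposal Green, 2 for Measure 4 — Proposal Green by 5–2.
Option II vs Measure 4: 2+1 = 3 for Option II, 4 for Measure 4 — Measure 4 by 4–3.
Each option drops at least one matchup (Plan E loses to Proposal Green; Proposal Green loses to Option II; Option II loses to Measure 4; Measure 4 loses to Proposal Green); the cycle Proposal Green > Measure 4 > Option II > Proposal Green rules out a Condorcet winner.

none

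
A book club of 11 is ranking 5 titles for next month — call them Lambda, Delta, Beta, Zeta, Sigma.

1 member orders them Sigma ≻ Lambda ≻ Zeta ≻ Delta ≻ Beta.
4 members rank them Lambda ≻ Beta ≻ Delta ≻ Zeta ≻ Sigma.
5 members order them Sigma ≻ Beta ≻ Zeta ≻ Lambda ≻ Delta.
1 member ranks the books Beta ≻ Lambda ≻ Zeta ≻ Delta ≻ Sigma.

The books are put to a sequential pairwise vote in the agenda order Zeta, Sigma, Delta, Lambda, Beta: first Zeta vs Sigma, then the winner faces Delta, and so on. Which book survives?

Sigma

Round 1: Zeta vs Sigma — 5–6, Sigma advances.
Round 2: Sigma vs Delta — 6–5, Sigma advances.
Round 3: Sigma vs Lambda — 6–5, Sigma advances.
Round 4: Sigma vs Beta — 6–5, Sigma advances.
Sigma survives the agenda.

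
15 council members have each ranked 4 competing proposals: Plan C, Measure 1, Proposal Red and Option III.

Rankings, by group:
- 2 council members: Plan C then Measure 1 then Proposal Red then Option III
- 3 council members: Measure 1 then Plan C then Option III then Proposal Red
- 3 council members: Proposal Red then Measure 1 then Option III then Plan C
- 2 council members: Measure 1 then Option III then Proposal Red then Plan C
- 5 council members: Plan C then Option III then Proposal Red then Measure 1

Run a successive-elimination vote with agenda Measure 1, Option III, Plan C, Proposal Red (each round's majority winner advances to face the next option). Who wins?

Round 1: Measure 1 vs Option III — 10–5, Measure 1 advances.
Round 2: Measure 1 vs Plan C — 8–7, Measure 1 advances.
Round 3: Measure 1 vs Proposal Red — 7–8, Proposal Red advances.
The agenda winner is Proposal Red.

Proposal Red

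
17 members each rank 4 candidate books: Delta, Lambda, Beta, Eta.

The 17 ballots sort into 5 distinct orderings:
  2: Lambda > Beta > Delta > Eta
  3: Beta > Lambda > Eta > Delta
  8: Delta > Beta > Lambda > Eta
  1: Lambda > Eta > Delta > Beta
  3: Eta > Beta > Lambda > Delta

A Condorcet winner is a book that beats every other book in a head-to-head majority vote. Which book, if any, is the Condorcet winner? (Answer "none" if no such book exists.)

none

Head-to-head results (17 members):
Delta vs Lambda: 8 to 9, Lambda.
Delta vs Beta: 9 to 8, Delta.
Delta vs Eta: 10 to 7, Delta.
Lambda vs Beta: 2+1 = 3 for Lambda, 14 for Beta — Beta by 14–3.
Lambda vs Eta: Lambda is ranked higher on 2+3+8+1 = 14 ballots, Eta on 3. Lambda wins 14–3.
Beta vs Eta: Beta is ranked higher on 2+3+8 = 13 ballots, Eta on 4. Beta wins 13–4.
Each book drops at least one matchup (Delta loses to Lambda; Lambda loses to Beta; Beta loses to Delta; Eta loses to Delta); the cycle Delta beats Beta beats Lambda beats Delta rules out a Condorcet winner.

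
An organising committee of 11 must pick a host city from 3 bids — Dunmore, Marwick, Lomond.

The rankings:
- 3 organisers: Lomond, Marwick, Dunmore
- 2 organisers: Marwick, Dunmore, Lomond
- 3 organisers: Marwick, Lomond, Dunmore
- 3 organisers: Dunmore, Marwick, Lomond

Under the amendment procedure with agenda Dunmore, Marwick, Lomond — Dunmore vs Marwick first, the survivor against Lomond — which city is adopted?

Round 1: Dunmore vs Marwick — 3–8, Marwick advances.
Round 2: Marwick vs Lomond — 8–3, Marwick advances.
The agenda winner is Marwick.

Marwick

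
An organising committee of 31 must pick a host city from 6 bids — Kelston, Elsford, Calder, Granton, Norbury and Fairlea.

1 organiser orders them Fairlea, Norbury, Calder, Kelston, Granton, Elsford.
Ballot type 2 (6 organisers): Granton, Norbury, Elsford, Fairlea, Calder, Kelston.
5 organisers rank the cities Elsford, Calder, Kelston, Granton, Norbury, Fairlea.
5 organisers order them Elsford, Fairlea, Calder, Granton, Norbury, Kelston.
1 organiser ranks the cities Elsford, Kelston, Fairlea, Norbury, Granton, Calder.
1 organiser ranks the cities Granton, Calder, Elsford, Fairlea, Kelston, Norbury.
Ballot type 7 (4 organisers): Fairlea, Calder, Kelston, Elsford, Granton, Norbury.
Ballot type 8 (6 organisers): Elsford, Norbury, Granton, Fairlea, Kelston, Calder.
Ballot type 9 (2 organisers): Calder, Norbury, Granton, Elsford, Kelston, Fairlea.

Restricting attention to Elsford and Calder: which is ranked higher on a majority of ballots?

Ballots ranking Elsford above Calder: 6 + 5 + 5 + 1 + 6 = 23.
Ballots ranking Calder above Elsford: 31 − 23 = 8.
Elsford wins the head-to-head 23–8.

Elsford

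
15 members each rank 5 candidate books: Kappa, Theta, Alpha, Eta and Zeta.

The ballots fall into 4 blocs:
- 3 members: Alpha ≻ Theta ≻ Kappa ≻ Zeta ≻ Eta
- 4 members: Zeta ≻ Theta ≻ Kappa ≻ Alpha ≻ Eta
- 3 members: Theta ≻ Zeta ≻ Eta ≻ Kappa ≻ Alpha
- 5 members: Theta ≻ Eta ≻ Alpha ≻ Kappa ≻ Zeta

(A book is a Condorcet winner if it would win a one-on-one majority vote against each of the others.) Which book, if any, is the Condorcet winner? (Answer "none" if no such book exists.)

Theta

Head-to-head results (15 members):
Kappa vs Theta: Theta, 15–0.
Kappa–Alpha: Alpha 8–7.
Kappa vs Eta: Eta wins 8–7.
Kappa vs Zeta: Kappa, 8–7.
Theta vs Alpha: Theta wins 12–3.
Theta vs Eta: Theta wins 15–0.
Theta–Zeta: Theta 11–4.
Alpha–Eta: Eta 8–7.
Alpha vs Zeta: Alpha, 8–7.
Eta vs Zeta: Zeta wins 10–5.
Theta beats each of Kappa, Alpha, Eta, Zeta — Theta is the Condorcet winner.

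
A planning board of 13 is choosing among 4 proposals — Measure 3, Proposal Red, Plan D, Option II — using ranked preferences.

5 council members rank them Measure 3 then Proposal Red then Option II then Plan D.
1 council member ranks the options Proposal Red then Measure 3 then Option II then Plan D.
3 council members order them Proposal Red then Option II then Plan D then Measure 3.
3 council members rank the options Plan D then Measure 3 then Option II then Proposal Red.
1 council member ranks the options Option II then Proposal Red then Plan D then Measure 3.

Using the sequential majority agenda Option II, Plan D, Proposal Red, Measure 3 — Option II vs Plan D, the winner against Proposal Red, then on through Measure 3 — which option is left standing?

Measure 3

Round 1: Option II vs Plan D — 10–3, Option II advances.
Round 2: Option II vs Proposal Red — 4–9, Proposal Red advances.
Round 3: Proposal Red vs Measure 3 — 5–8, Measure 3 advances.
Measure 3 survives the agenda.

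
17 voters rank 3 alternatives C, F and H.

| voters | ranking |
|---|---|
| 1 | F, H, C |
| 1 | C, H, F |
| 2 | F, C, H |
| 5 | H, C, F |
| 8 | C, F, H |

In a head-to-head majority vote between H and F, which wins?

F

Ballots ranking H above F: 1 + 5 = 6.
Ballots ranking F above H: 17 − 6 = 11.
F wins the head-to-head 11–6.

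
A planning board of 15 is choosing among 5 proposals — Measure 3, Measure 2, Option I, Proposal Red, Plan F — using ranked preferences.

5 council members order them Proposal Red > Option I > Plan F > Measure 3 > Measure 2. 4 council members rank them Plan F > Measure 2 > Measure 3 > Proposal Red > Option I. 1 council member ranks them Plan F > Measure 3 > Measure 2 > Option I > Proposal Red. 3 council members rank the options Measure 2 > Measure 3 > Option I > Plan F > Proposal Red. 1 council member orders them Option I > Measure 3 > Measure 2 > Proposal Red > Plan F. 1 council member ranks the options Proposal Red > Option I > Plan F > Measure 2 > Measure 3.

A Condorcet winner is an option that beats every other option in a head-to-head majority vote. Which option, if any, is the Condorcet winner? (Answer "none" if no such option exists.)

Head-to-head results (15 council members):
Measure 3 vs Measure 2: Measure 2, 8–7.
Measure 3–Option I: Measure 3 8–7.
Measure 3–Proposal Red: Measure 3 9–6.
Measure 3 vs Plan F: Plan F, 11–4.
Measure 2–Option I: Measure 2 8–7.
Measure 2 vs Proposal Red: Measure 2 wins 9–6.
Measure 2 vs Plan F: Plan F wins 11–4.
Option I vs Proposal Red: Proposal Red wins 10–5.
Option I vs Plan F: Option I, 10–5.
Proposal Red vs Plan F: Plan F wins 8–7.
No option is unbeaten: Measure 3 loses to Measure 2; Measure 2 loses to Plan F; Option I loses to Measure 3; Proposal Red loses to Measure 3; Plan F loses to Option I. In particular Measure 3 > Option I > Plan F > Measure 3 is a majority cycle — no Condorcet winner exists.

none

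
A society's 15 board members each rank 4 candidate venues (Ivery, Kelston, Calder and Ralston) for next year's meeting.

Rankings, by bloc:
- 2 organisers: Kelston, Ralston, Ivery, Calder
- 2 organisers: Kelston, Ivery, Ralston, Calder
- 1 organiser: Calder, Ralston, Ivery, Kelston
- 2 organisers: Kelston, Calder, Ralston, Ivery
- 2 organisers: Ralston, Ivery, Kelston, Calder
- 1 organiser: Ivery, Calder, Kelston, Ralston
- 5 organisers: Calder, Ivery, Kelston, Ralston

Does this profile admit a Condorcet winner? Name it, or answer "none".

none

Head-to-head results (15 organisers):
Ivery–Kelston: Ivery 9–6.
Ivery vs Calder: Calder wins 8–7.
Ivery vs Ralston: Ivery wins 8–7.
Kelston vs Calder: Kelston, 8–7.
Kelston vs Ralston: Kelston wins 12–3.
Calder vs Ralston: Calder wins 9–6.
Every city loses at least once (Ivery loses to Calder; Kelston loses to Ivery; Calder loses to Kelston; Ralston loses to Ivery). The majority relation contains the cycle Ivery > Kelston > Calder > Ivery, so there is no Condorcet winner.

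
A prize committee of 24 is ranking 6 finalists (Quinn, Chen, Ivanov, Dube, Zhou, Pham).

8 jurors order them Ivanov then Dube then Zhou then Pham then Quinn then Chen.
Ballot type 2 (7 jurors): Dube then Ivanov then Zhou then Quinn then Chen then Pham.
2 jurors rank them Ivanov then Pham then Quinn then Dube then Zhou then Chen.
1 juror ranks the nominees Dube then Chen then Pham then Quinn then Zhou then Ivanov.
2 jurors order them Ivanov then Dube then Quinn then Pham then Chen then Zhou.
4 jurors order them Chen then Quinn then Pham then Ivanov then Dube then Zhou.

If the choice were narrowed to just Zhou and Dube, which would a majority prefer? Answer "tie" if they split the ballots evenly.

No ballot ranks Zhou above Dube: 0.
Ballots ranking Dube above Zhou: 24 − 0 = 24.
Dube wins the head-to-head 24–0.

Dube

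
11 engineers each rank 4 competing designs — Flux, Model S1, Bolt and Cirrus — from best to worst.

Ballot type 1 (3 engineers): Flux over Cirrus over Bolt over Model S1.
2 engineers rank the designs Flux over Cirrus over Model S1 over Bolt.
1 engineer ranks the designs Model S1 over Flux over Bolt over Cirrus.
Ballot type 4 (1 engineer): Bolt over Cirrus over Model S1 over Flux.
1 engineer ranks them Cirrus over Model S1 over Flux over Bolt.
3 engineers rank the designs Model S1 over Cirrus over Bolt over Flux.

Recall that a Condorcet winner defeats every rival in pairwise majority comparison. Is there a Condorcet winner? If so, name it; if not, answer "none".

Head-to-head results (11 engineers):
Flux–Model S1: Model S1 6–5.
Flux–Bolt: Flux 7–4.
Flux vs Cirrus: Flux wins 6–5.
Model S1 vs Bolt: Model S1, 7–4.
Model S1 vs Cirrus: Cirrus, 7–4.
Bolt–Cirrus: Cirrus 9–2.
No design is unbeaten: Flux loses to Model S1; Model S1 loses to Cirrus; Bolt loses to Flux; Cirrus loses to Flux. In particular Flux → Cirrus → Model S1 → Flux is a majority cycle — no Condorcet winner exists.

none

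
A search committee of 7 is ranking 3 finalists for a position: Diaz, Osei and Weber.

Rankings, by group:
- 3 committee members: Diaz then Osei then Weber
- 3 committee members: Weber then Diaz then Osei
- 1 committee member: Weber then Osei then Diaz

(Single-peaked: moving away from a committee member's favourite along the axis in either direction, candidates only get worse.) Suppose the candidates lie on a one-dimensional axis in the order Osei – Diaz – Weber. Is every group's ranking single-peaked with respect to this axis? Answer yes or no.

Axis positions: Osei=1, Diaz=2, Weber=3.
Group 1 (peak Diaz at position 2): ranking walks positions 2-1-3, expanding outward from the peak — single-peaked.
Group 2 (peak Weber at position 3): ranking walks positions 3-2-1, expanding outward from the peak — single-peaked.
Group 3: ranking walks positions 3-1-2; Osei is ranked above Diaz even though Diaz lies between Osei and the peak Weber on the axis — preferences dip and rise again. Not single-peaked.
Group 3 violates single-peakedness, so the profile is not single-peaked on this axis.

no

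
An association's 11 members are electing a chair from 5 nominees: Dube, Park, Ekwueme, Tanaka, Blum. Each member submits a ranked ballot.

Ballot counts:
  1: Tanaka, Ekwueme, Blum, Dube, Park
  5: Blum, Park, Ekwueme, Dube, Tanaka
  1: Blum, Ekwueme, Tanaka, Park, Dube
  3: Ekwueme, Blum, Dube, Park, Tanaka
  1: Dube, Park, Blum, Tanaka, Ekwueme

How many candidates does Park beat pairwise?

3

Park against each rival (11 voters):
Park vs Dube: Park, 6–5.
Park vs Ekwueme: Park is ranked higher on 5+1 = 6 ballots, Ekwueme on 5. Park wins 6–5.
Park vs Tanaka: Park wins 9–2.
Park vs Blum: Blum, 10–1.
Park beats Dube, Ekwueme, Tanaka; loses to Blum — 3 pairwise wins.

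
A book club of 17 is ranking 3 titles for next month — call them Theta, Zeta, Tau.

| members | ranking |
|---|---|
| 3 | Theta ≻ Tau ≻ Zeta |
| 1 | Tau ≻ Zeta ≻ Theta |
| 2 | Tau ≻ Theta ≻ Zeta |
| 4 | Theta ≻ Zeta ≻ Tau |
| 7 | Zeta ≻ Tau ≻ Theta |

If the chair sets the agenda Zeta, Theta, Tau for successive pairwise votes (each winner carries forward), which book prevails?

Tau

Round 1: Zeta vs Theta — 8–9, Theta advances.
Round 2: Theta vs Tau — 7–10, Tau advances.
The agenda winner is Tau.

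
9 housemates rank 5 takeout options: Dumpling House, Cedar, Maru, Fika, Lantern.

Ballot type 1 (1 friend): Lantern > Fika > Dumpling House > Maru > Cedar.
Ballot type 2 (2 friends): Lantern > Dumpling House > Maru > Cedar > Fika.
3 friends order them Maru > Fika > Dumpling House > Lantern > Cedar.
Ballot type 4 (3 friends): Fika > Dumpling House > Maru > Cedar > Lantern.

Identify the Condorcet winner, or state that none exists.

none

Check each pair by majority over 9 ballots:
Dumpling House vs Cedar: Dumpling House, 9–0.
Dumpling House vs Maru: Dumpling House wins 6–3.
Dumpling House vs Fika: Fika, 7–2.
Dumpling House vs Lantern: Dumpling House wins 6–3.
Cedar vs Maru: Maru, 9–0.
Cedar vs Fika: Fika, 7–2.
Cedar–Lantern: Lantern 6–3.
Maru vs Fika: Maru wins 5–4.
Maru–Lantern: Maru 6–3.
Fika vs Lantern: Fika, 6–3.
No restaurant is unbeaten: Dumpling House loses to Fika; Cedar loses to Dumpling House; Maru loses to Dumpling House; Fika loses to Maru; Lantern loses to Dumpling House. In particular Dumpling House → Maru → Fika → Dumpling House is a majority cycle — no Condorcet winner exists.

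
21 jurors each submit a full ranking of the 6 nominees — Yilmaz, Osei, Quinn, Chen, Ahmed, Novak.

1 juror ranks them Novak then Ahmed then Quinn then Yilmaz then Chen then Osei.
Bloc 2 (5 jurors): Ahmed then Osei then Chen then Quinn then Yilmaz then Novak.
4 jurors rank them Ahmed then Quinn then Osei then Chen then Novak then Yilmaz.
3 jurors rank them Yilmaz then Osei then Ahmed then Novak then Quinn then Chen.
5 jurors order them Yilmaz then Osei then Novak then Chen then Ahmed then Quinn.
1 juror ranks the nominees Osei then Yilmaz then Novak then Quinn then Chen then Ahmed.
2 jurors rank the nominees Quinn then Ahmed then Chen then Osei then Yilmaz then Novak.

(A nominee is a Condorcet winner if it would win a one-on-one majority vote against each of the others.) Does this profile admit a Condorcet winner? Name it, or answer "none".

Pairwise majorities:
Yilmaz vs Osei: 1+3+5 = 9 for Yilmaz, 12 for Osei — Osei by 12–9.
Yilmaz vs Quinn: Yilmaz is ranked higher on 3+5+1 = 9 ballots, Quinn on 12. Quinn wins 12–9.
Yilmaz vs Chen: Yilmaz preferred on 1+3+5+1 = 10 ballots; Chen wins 11–10.
Yilmaz vs Ahmed: Yilmaz preferred on 3+5+1 = 9 ballots; Ahmed wins 12–9.
Yilmaz vs Novak: Yilmaz is ranked higher on 5+3+5+1+2 = 16 ballots, Novak on 5. Yilmaz wins 16–5.
Osei vs Quinn: 5+3+5+1 = 14 for Osei, 7 for Quinn — Osei by 14–7.
Osei vs Chen: Osei is ranked higher on 5+4+3+5+1 = 18 ballots, Chen on 3. Osei wins 18–3.
Osei vs Ahmed: Osei is ranked higher on 3+5+1 = 9 ballots, Ahmed on 12. Ahmed wins 12–9.
Osei vs Novak: 20 to 1, Osei.
Quinn vs Chen: 1+4+3+1+2 = 11 for Quinn, 10 for Chen — Quinn by 11–10.
Quinn vs Ahmed: Quinn is ranked higher on 1+2 = 3 ballots, Ahmed on 18. Ahmed wins 18–3.
Quinn vs Novak: Quinn is ranked higher on 5+4+2 = 11 ballots, Novak on 10. Quinn wins 11–10.
Chen vs Ahmed: Chen is ranked higher on 5+1 = 6 ballots, Ahmed on 15. Ahmed wins 15–6.
Chen vs Novak: 11 to 10, Chen.
Ahmed vs Novak: Ahmed is ranked higher on 5+4+3+2 = 14 ballots, Novak on 7. Ahmed wins 14–7.
Only Ahmed has no losses; Ahmed is the Condorcet winner.

Ahmed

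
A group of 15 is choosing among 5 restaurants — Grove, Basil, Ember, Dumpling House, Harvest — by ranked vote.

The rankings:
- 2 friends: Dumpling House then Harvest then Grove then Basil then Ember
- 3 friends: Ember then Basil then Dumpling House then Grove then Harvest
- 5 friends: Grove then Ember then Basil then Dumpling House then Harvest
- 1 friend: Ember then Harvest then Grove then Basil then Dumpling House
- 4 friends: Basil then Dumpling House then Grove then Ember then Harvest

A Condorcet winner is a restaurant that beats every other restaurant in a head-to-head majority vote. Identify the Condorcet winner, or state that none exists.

none

Check each pair by majority over 15 ballots:
Grove vs Basil: Grove preferred on 2+5+1 = 8 ballots; Grove wins 8–7.
Grove vs Ember: 2+5+4 = 11 for Grove, 4 for Ember — Grove by 11–4.
Grove vs Dumpling House: 6 to 9, Dumpling House.
Grove vs Harvest: Grove preferred on 3+5+4 = 12 ballots; Grove wins 12–3.
Basil vs Ember: 2+4 = 6 for Basil, 9 for Ember — Ember by 9–6.
Basil vs Dumpling House: 3+5+1+4 = 13 for Basil, 2 for Dumpling House — Basil by 13–2.
Basil vs Harvest: 3+5+4 = 12 for Basil, 3 for Harvest — Basil by 12–3.
Ember vs Dumpling House: Ember preferred on 3+5+1 = 9 ballots; Ember wins 9–6.
Ember vs Harvest: Ember is ranked higher on 3+5+1+4 = 13 ballots, Harvest on 2. Ember wins 13–2.
Dumpling House vs Harvest: 14 to 1, Dumpling House.
No restaurant is unbeaten: Grove loses to Dumpling House; Basil loses to Grove; Ember loses to Grove; Dumpling House loses to Basil; Harvest loses to Grove. In particular Grove beats Basil beats Dumpling House beats Grove is a majority cycle — no Condorcet winner exists.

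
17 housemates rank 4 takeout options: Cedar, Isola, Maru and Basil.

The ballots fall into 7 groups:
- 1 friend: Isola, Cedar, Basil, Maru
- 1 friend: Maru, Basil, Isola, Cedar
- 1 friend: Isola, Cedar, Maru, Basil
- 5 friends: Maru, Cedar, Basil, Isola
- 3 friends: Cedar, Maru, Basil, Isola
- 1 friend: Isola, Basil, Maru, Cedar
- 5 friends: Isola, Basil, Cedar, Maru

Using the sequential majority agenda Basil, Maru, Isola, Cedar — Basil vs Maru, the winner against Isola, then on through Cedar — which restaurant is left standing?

Round 1: Basil vs Maru — 7–10, Maru advances.
Round 2: Maru vs Isola — 9–8, Maru advances.
Round 3: Maru vs Cedar — 7–10, Cedar advances.
The agenda winner is Cedar.

Cedar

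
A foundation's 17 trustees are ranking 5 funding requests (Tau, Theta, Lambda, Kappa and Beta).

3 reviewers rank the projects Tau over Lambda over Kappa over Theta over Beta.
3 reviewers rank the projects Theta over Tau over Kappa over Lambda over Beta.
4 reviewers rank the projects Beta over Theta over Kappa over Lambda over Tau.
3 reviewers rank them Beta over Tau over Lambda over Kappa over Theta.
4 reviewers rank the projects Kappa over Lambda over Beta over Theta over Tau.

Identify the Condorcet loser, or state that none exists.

none

Pairwise majorities:
Tau vs Theta: 3+3 = 6 for Tau, 11 for Theta — Theta by 11–6.
Tau vs Lambda: Tau preferred on 3+3+3 = 9 ballots; Tau wins 9–8.
Tau vs Kappa: Tau is ranked higher on 3+3+3 = 9 ballots, Kappa on 8. Tau wins 9–8.
Tau vs Beta: Beta wins 11–6.
Theta vs Lambda: 3+4 = 7 for Theta, 10 for Lambda — Lambda by 10–7.
Theta vs Kappa: Kappa, 10–7.
Theta vs Beta: Theta preferred on 3+3 = 6 ballots; Beta wins 11–6.
Lambda vs Kappa: 6 to 11, Kappa.
Lambda–Beta: Lambda 10–7.
Kappa vs Beta: 3+3+4 = 10 for Kappa, 7 for Beta — Kappa by 10–7.
No project is winless: Tau beats Lambda; Theta beats Tau; Lambda beats Theta; Kappa beats Theta; Beta beats Tau. There is no Condorcet loser.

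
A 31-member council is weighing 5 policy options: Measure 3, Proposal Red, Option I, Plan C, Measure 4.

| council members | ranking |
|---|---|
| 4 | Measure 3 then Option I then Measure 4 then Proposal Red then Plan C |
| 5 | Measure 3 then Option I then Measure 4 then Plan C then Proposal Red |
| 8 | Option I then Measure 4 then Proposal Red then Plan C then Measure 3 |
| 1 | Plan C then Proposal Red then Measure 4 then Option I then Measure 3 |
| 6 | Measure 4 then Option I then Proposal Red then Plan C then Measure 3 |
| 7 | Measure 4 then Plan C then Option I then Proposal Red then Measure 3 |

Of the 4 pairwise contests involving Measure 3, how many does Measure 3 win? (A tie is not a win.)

Measure 3 against each rival (31 council members):
Measure 3–Proposal Red: Proposal Red 22–9.
Measure 3 vs Option I: Option I wins 22–9.
Measure 3 vs Plan C: Measure 3 preferred on 4+5 = 9 ballots; Plan C wins 22–9.
Measure 3–Measure 4: Measure 4 22–9.
Measure 3 beats no one; loses to Proposal Red, Option I, Plan C, Measure 4 — 0 pairwise wins.

0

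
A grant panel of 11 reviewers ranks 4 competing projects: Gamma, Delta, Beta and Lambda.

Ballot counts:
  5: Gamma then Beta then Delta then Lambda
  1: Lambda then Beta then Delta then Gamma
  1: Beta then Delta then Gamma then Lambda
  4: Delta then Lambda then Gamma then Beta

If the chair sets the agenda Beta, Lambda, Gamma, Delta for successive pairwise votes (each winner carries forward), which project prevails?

Delta

Round 1: Beta vs Lambda — 6–5, Beta advances.
Round 2: Beta vs Gamma — 2–9, Gamma advances.
Round 3: Gamma vs Delta — 5–6, Delta advances.
Delta survives the agenda.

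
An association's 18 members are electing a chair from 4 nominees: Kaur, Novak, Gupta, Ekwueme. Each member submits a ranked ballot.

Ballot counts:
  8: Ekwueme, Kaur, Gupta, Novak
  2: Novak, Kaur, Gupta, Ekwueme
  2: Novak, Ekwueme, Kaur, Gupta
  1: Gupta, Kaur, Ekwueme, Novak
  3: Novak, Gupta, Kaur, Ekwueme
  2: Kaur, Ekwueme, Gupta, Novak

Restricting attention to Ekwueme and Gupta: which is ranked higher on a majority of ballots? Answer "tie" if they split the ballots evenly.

Ballots ranking Ekwueme above Gupta: 8 + 2 + 2 = 12.
Ballots ranking Gupta above Ekwueme: 18 − 12 = 6.
Ekwueme wins the head-to-head 12–6.

Ekwueme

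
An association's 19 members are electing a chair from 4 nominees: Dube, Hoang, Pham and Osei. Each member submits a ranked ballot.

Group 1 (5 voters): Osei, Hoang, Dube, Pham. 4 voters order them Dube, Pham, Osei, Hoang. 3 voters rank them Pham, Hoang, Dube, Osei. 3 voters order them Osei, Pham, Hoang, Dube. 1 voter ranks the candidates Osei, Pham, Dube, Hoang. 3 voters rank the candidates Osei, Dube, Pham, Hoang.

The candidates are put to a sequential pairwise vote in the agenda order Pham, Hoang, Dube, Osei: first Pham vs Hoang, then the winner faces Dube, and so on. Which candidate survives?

Round 1: Pham vs Hoang — 14–5, Pham advances.
Round 2: Pham vs Dube — 7–12, Dube advances.
Round 3: Dube vs Osei — 7–12, Osei advances.
The agenda winner is Osei.

Osei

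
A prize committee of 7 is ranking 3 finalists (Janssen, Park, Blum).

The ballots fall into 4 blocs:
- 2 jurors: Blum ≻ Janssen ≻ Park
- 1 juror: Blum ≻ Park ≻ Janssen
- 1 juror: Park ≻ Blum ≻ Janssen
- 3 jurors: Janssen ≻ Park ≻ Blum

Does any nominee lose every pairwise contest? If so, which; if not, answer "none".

Pairwise majorities:
Janssen vs Park: Janssen, 5–2.
Janssen vs Blum: Blum, 4–3.
Park–Blum: Park 4–3.
Each nominee has at least one pairwise win (Janssen beats Park; Park beats Blum; Blum beats Janssen) — no Condorcet loser.

none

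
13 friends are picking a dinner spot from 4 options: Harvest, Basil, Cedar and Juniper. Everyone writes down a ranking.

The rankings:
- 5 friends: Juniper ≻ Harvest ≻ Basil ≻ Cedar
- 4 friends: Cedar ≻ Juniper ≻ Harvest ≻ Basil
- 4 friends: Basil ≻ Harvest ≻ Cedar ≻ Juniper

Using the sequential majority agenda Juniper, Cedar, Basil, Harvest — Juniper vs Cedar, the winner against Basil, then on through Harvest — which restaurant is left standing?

Round 1: Juniper vs Cedar — 5–8, Cedar advances.
Round 2: Cedar vs Basil — 4–9, Basil advances.
Round 3: Basil vs Harvest — 4–9, Harvest advances.
The agenda winner is Harvest.

Harvest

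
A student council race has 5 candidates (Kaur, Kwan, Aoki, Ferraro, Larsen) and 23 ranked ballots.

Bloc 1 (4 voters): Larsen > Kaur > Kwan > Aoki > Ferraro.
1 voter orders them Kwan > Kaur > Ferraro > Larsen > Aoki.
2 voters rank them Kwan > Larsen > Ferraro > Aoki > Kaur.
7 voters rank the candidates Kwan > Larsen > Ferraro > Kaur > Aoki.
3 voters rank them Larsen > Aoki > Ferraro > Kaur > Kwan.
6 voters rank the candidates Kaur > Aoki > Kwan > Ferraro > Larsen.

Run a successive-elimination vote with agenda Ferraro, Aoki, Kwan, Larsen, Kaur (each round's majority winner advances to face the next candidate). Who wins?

Round 1: Ferraro vs Aoki — 10–13, Aoki advances.
Round 2: Aoki vs Kwan — 9–14, Kwan advances.
Round 3: Kwan vs Larsen — 16–7, Kwan advances.
Round 4: Kwan vs Kaur — 10–13, Kaur advances.
Kaur survives the agenda.

Kaur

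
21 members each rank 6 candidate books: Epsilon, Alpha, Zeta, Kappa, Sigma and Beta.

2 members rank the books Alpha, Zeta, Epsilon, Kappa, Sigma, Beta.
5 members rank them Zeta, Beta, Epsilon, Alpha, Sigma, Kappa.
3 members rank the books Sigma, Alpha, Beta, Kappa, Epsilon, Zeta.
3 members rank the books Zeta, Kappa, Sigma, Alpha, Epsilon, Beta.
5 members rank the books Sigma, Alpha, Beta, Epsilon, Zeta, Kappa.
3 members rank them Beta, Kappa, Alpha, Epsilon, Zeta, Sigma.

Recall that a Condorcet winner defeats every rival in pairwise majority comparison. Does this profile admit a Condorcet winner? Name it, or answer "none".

none

Pairwise majorities:
Epsilon–Alpha: Alpha 16–5.
Epsilon–Zeta: Epsilon 11–10.
Epsilon vs Kappa: Epsilon, 12–9.
Epsilon vs Sigma: Sigma, 11–10.
Epsilon vs Beta: Beta, 16–5.
Alpha vs Zeta: Alpha, 13–8.
Alpha vs Kappa: Alpha preferred on 2+5+3+5 = 15 ballots; Alpha wins 15–6.
Alpha vs Sigma: Sigma, 11–10.
Alpha–Beta: Alpha 13–8.
Zeta vs Kappa: Zeta wins 15–6.
Zeta vs Sigma: Zeta, 13–8.
Zeta vs Beta: Beta wins 11–10.
Kappa vs Sigma: Sigma wins 13–8.
Kappa vs Beta: Kappa preferred on 2+3 = 5 ballots; Beta wins 16–5.
Sigma–Beta: Sigma 13–8.
Each book drops at least one matchup (Epsilon loses to Alpha; Alpha loses to Sigma; Zeta loses to Epsilon; Kappa loses to Epsilon; Sigma loses to Zeta; Beta loses to Alpha); the cycle Epsilon beats Zeta beats Sigma beats Epsilon rules out a Condorcet winner.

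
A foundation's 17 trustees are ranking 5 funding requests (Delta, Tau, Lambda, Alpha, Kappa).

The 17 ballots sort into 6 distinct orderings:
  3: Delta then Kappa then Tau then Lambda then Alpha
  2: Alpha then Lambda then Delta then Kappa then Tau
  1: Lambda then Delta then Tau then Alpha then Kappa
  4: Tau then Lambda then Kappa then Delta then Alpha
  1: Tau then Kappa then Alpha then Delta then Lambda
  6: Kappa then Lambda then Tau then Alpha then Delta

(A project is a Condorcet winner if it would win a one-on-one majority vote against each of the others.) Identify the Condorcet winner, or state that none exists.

Kappa

Head-to-head results (17 reviewers):
Delta vs Tau: Delta preferred on 3+2+1 = 6 ballots; Tau wins 11–6.
Delta vs Lambda: Delta is ranked higher on 3+1 = 4 ballots, Lambda on 13. Lambda wins 13–4.
Delta vs Alpha: 3+1+4 = 8 for Delta, 9 for Alpha — Alpha by 9–8.
Delta vs Kappa: 3+2+1 = 6 for Delta, 11 for Kappa — Kappa by 11–6.
Tau vs Lambda: Tau is ranked higher on 3+4+1 = 8 ballots, Lambda on 9. Lambda wins 9–8.
Tau vs Alpha: 3+1+4+1+6 = 15 for Tau, 2 for Alpha — Tau by 15–2.
Tau vs Kappa: Tau preferred on 1+4+1 = 6 ballots; Kappa wins 11–6.
Lambda vs Alpha: Lambda preferred on 3+1+4+6 = 14 ballots; Lambda wins 14–3.
Lambda vs Kappa: Lambda is ranked higher on 2+1+4 = 7 ballots, Kappa on 10. Kappa wins 10–7.
Alpha vs Kappa: 2+1 = 3 for Alpha, 14 for Kappa — Kappa by 14–3.
Kappa defeats every rival head-to-head and is the Condorcet winner.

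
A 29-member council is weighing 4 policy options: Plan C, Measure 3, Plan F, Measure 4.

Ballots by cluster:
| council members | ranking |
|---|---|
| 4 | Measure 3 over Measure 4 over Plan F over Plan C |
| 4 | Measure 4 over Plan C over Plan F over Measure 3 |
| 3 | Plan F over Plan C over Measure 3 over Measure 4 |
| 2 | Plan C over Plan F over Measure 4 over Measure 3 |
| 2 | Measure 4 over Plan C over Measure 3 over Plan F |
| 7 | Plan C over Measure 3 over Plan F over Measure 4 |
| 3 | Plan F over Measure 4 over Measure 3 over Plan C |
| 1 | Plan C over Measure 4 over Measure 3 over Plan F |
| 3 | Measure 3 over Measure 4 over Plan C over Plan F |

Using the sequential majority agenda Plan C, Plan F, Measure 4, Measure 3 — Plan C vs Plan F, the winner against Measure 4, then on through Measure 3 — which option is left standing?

Measure 3

Round 1: Plan C vs Plan F — 19–10, Plan C advances.
Round 2: Plan C vs Measure 4 — 13–16, Measure 4 advances.
Round 3: Measure 4 vs Measure 3 — 12–17, Measure 3 advances.
The agenda winner is Measure 3.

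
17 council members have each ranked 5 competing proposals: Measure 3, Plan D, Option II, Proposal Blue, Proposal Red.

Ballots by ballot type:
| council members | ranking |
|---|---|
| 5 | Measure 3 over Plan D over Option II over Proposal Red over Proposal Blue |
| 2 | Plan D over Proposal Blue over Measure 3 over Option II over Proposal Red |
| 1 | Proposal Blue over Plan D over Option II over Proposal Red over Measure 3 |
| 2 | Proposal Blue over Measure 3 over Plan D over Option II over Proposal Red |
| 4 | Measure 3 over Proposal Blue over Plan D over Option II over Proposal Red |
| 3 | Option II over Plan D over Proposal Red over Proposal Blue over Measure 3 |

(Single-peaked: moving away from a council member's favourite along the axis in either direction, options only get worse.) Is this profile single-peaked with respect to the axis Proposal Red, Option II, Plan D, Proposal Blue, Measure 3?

Axis positions: Proposal Red=1, Option II=2, Plan D=3, Proposal Blue=4, Measure 3=5.
Ballot type 1: ranking walks positions 5-3-2-1-4; Plan D is ranked above Proposal Blue even though Proposal Blue lies between Plan D and the peak Measure 3 on the axis — preferences dip and rise again. Not single-peaked.
Ballot type 2 (peak Plan D at position 3): ranking walks positions 3-4-5-2-1, expanding outward from the peak — single-peaked.
Ballot type 3 (peak Proposal Blue at position 4): ranking walks positions 4-3-2-1-5, expanding outward from the peak — single-peaked.
Ballot type 4 (peak Proposal Blue at position 4): ranking walks positions 4-5-3-2-1, expanding outward from the peak — single-peaked.
Ballot type 5 (peak Measure 3 at position 5): ranking walks positions 5-4-3-2-1, expanding outward from the peak — single-peaked.
Ballot type 6 (peak Option II at position 2): ranking walks positions 2-3-1-4-5, expanding outward from the peak — single-peaked.
Ballot type 1 violates single-peakedness, so the profile is not single-peaked on this axis.

no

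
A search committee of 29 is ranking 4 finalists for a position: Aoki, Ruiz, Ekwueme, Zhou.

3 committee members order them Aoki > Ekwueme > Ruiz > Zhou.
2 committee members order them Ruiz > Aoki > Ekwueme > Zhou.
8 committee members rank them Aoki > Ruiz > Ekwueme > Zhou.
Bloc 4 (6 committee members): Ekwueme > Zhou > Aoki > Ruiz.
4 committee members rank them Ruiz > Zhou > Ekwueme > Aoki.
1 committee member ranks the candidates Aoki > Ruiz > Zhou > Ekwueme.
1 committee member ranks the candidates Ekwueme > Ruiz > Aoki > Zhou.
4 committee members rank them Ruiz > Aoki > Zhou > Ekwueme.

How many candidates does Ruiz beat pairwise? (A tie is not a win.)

2

Ruiz against each rival (29 committee members):
Ruiz vs Aoki: Ruiz preferred on 2+4+1+4 = 11 ballots; Aoki wins 18–11.
Ruiz–Ekwueme: Ruiz 19–10.
Ruiz–Zhou: Ruiz 23–6.
Ruiz beats Ekwueme, Zhou; loses to Aoki — 2 pairwise wins.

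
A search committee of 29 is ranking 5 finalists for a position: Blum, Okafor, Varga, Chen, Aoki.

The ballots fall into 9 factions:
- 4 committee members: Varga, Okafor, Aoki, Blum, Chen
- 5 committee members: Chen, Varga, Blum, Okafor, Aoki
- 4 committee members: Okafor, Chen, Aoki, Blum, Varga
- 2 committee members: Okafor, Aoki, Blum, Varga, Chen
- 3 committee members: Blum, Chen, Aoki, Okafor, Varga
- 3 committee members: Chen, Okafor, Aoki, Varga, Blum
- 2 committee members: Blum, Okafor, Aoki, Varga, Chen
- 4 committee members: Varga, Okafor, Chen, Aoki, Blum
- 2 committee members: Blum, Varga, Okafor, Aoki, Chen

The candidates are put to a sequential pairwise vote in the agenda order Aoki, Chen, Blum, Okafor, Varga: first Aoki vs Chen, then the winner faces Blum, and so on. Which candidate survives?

Round 1: Aoki vs Chen — 10–19, Chen advances.
Round 2: Chen vs Blum — 16–13, Chen advances.
Round 3: Chen vs Okafor — 11–18, Okafor advances.
Round 4: Okafor vs Varga — 14–15, Varga advances.
Varga survives the agenda.

Varga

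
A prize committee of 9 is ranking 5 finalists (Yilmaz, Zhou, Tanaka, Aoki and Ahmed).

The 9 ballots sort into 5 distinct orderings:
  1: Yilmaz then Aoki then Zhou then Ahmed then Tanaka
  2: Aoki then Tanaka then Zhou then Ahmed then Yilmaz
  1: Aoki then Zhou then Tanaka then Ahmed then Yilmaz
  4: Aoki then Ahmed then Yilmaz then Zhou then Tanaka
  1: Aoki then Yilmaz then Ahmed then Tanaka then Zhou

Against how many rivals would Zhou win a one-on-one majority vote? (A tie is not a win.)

Zhou against each rival (9 jurors):
Zhou–Yilmaz: Yilmaz 6–3.
Zhou vs Tanaka: Zhou preferred on 1+1+4 = 6 ballots; Zhou wins 6–3.
Zhou vs Aoki: Aoki, 9–0.
Zhou–Ahmed: Ahmed 5–4.
Zhou beats Tanaka; loses to Yilmaz, Aoki, Ahmed — 1 pairwise win.

1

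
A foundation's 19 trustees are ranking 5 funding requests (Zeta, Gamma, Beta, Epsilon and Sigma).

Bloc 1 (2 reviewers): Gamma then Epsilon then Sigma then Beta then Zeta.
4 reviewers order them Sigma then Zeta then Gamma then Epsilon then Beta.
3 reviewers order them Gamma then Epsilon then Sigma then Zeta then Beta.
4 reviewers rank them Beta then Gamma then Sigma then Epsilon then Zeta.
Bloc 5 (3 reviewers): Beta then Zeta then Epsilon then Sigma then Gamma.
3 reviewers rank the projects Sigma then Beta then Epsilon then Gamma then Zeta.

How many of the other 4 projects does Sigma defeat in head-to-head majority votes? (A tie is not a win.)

4

Sigma against each rival (19 reviewers):
Sigma vs Zeta: Sigma is ranked higher on 2+4+3+4+3 = 16 ballots, Zeta on 3. Sigma wins 16–3.
Sigma vs Gamma: Sigma preferred on 4+3+3 = 10 ballots; Sigma wins 10–9.
Sigma vs Beta: Sigma, 12–7.
Sigma–Epsilon: Sigma 11–8.
Sigma beats Zeta, Gamma, Beta, Epsilon — 4 pairwise wins.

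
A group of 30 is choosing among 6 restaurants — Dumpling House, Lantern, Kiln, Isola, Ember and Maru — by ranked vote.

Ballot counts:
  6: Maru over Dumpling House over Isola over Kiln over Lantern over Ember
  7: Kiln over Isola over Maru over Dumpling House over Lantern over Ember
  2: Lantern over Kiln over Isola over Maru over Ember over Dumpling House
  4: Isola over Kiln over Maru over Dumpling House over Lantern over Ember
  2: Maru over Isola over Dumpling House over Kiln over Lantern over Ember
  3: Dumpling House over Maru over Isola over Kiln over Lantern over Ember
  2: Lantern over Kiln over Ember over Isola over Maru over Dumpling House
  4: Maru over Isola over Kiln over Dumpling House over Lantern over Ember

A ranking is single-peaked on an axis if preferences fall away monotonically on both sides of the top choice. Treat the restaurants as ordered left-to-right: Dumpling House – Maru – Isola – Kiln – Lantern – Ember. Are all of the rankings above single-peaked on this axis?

yes

Axis positions: Dumpling House=1, Maru=2, Isola=3, Kiln=4, Lantern=5, Ember=6.
Group 1 (peak Maru at position 2): ranking walks positions 2-1-3-4-5-6, expanding outward from the peak — single-peaked.
Group 2 (peak Kiln at position 4): ranking walks positions 4-3-2-1-5-6, expanding outward from the peak — single-peaked.
Group 3 (peak Lantern at position 5): ranking walks positions 5-4-3-2-6-1, expanding outward from the peak — single-peaked.
Group 4 (peak Isola at position 3): ranking walks positions 3-4-2-1-5-6, expanding outward from the peak — single-peaked.
Group 5 (peak Maru at position 2): ranking walks positions 2-3-1-4-5-6, expanding outward from the peak — single-peaked.
Group 6 (peak Dumpling House at position 1): ranking walks positions 1-2-3-4-5-6, expanding outward from the peak — single-peaked.
Group 7 (peak Lantern at position 5): ranking walks positions 5-4-6-3-2-1, expanding outward from the peak — single-peaked.
Group 8 (peak Maru at position 2): ranking walks positions 2-3-4-1-5-6, expanding outward from the peak — single-peaked.
Every ranking is single-peaked on this axis.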